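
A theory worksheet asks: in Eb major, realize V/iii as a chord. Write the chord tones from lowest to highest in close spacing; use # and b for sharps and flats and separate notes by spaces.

D F# A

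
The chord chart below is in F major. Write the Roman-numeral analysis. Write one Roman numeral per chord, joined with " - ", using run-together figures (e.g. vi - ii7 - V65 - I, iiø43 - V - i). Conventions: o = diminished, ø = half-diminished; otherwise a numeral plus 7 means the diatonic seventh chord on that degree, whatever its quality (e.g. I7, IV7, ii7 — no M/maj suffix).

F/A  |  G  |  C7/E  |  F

F/A: root F is the tonic; major triad there is I6.
G is the secondary dominant of V (major triad on G): V/V.
C7/E: root C is the dominant; dominant seventh chord there is V65.
F: root F is the tonic; major triad there is I.

I6 - V/V - V65 - I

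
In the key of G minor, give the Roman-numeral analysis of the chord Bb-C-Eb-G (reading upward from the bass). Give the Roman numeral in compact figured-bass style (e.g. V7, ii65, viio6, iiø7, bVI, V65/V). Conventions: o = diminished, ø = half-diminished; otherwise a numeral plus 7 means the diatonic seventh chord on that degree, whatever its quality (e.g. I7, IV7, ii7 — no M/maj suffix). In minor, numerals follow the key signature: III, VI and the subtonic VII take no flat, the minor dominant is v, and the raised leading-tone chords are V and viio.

iv42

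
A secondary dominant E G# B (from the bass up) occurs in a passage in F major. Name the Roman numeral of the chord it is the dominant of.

The chord is a major triad on E.
A dominant resolves down a perfect fifth: E → A. In F major, A is scale degree 3, i.e. iii.

iii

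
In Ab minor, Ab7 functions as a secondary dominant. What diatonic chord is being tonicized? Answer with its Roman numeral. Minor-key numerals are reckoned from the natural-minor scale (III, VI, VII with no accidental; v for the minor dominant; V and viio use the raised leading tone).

iv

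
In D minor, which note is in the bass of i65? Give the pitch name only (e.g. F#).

F

i in D minor has root D; the chord is D-F-A-C.
The figure 65 means first inversion — the third is in the bass.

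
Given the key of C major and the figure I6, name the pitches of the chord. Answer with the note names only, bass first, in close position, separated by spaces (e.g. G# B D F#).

E G C

The numeral's case and figure indicate a major triad. In C major its root, scale degree 1, is C.
Stacking thirds from C gives C-E-G.
With the 6 figure the chord is in first inversion; from the bass E upward in close position it reads E-G-C.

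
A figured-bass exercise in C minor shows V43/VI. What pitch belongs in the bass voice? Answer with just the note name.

The applied chord V43/VI is rooted on Eb: Eb-G-Bb-Db.
The figure 43 means second inversion — the fifth is in the bass.

Bb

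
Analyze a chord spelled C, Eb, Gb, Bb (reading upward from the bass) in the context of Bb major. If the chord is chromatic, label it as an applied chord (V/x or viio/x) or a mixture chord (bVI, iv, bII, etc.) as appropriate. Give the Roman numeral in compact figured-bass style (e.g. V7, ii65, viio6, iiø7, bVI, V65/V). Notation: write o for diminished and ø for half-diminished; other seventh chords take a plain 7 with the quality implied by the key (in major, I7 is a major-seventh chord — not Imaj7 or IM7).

iiø7

Stacked in thirds the chord is C-Eb-Gb-Bb: a half-diminished seventh chord on C.
C is the second degree of Bb major. This is the half-diminished supertonic seventh, borrowed from the parallel minor.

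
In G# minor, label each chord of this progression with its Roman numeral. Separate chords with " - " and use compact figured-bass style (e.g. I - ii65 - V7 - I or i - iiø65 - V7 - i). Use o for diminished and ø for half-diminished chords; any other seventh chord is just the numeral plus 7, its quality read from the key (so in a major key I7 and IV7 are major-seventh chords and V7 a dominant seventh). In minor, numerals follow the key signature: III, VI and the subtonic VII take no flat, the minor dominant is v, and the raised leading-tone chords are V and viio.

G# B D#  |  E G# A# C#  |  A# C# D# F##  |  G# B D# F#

i - iiø43 - V43 - i7

G#-B-D# has root G#, degree 1 in G# minor, so i.
E-G#-A#-C#: half-diminished seventh chord on A# = scale degree 2 → iiø43.
A#-C#-D#-F## has root D#, degree 5 in G# minor, so V43.
G#-B-D#-F#: root G# is the tonic; minor seventh chord there is i7.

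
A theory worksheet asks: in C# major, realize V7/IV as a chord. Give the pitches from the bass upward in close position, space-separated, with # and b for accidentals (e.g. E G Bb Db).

C# E# G# B

The slash means an applied dominant: we want the dominant of IV. In C# major, IV is F# major, and its dominant is built on C#.
Building a dominant seventh chord on C# gives C#-E#-G#-B.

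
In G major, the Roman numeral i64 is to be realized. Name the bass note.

i in G major has root G; the chord is G-Bb-D.
The figure 64 means second inversion — the fifth is in the bass.

D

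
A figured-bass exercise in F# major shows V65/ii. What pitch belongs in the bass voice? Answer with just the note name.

F##

The applied chord V65/ii is rooted on D#: D#-F##-A#-C#.
The figure 65 means first inversion — the third is in the bass.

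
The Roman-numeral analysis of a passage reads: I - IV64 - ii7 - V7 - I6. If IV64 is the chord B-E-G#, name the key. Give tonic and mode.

B major

The anchor chord is a major triad on E, labeled IV64.
Counting down 3 scale steps from E places the tonic on B; a major triad on degree 4 is diatonic only in major.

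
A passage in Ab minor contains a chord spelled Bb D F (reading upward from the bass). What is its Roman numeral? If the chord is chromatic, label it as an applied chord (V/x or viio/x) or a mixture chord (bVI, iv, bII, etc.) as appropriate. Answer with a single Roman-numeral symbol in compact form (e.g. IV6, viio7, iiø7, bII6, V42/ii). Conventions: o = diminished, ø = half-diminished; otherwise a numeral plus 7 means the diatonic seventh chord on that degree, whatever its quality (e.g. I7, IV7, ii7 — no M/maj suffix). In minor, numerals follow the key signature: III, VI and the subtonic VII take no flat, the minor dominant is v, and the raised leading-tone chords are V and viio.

V/V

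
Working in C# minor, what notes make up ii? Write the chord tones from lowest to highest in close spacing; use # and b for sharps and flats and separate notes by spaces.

Scale degree 2 in C# minor is D#; here the chord built on it is altered to a minor triad. ii is the minor supertonic, borrowed from the parallel major (the Dorian ii).
So the chord is D#-F#-A#, a minor triad.

D# F# A#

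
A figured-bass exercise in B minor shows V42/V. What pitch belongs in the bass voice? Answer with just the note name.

B

The applied chord V42/V is rooted on C#: C#-E#-G#-B.
The figure 42 means third inversion — the seventh is in the bass.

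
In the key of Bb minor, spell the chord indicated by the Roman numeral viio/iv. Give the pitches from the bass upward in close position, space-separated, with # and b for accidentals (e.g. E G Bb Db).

D F Ab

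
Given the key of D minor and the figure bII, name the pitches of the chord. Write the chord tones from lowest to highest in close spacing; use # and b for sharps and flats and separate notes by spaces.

Scale degree 2 in D minor is E; lowering it a half step gives Eb. bII is the Neapolitan chord — a major triad on the lowered second degree.
So the chord is Eb-G-Bb.

Eb G Bb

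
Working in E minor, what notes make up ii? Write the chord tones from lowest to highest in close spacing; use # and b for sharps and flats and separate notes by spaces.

Scale degree 2 in E minor is F#; here the chord built on it is altered to a minor triad. ii is the minor supertonic, borrowed from the parallel major (the Dorian ii).
So the chord is F#-A-C#.

F# A C#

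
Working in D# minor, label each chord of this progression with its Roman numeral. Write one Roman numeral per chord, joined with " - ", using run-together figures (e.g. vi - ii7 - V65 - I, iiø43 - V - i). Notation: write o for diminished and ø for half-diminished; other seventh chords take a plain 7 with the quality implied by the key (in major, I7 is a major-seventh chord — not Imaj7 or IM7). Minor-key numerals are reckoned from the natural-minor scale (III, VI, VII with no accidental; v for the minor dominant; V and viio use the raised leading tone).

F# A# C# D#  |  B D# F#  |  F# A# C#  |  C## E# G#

F#-A#-C#-D#: root D# is the tonic; minor seventh chord there is i65.
B-D#-F# has root B, degree 6 in D# minor, so VI.
F#-A#-C# has root F#, degree 3 in D# minor, so III.
C##-E#-G#: diminished triad on C## = scale degree 7 → viio.

i65 - VI - III - viio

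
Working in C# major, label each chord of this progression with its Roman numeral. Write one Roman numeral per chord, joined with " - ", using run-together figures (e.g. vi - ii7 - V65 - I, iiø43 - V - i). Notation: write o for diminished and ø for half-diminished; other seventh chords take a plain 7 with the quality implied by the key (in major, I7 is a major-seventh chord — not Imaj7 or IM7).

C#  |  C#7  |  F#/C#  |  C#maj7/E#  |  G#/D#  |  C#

I - V7/IV - IV64 - I65 - V64 - I

C# has root C#, degree 1 in C# major, so I.
C#7 is the secondary dominant of IV (dominant seventh chord on C#): V7/IV.
F#/C# has root F#, degree 4 in C# major, so IV64.
C#maj7/E#: root C# is the tonic; major seventh chord there is I65.
G#/D#: root G# is the dominant; major triad there is V64.
C# has root C#, degree 1 in C# major, so I.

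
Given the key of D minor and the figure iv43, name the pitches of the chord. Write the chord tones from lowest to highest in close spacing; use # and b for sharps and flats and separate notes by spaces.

D F G Bb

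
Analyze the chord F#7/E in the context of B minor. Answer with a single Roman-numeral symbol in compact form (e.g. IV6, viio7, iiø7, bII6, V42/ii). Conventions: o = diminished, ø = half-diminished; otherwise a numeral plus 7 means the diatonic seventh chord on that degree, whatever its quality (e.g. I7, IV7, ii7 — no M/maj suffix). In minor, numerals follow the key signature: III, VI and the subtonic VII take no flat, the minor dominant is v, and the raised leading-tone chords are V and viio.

V42

Stacked in thirds the chord is F#-A#-C#-E: a dominant seventh chord on F#.
In B minor, F# is the dominant; the diatonic dominant seventh chord there is V7.
With E in the bass the chord is in third inversion, so the figured bass is 42.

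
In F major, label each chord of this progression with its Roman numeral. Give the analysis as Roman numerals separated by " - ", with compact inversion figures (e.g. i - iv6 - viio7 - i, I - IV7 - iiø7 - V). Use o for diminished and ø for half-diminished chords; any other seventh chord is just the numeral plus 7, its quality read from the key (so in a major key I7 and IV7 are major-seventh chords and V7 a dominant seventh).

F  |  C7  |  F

F: root F is the tonic; major triad there is I.
C7: dominant seventh chord on C = scale degree 5 → V7.
F: major triad on F = scale degree 1 → I.

I - V7 - I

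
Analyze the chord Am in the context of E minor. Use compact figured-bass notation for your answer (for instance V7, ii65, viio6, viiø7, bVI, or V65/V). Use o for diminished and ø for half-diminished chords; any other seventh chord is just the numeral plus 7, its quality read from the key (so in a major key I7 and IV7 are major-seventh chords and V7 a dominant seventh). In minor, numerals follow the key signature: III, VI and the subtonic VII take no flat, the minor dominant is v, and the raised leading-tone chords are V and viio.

iv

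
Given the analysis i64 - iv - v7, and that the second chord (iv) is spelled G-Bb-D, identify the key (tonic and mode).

The chord Gm is a minor triad rooted on G; its label is iv.
iv on G implies G is the subdominant; that puts the tonic at D, and the lowercase numeral fits minor mode.

D minor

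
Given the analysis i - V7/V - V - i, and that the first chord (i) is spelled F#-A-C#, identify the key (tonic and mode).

F# minor

The anchor chord is a minor triad on F#, labeled i.
If F# is scale degree 1 and the mode makes that degree carry a minor triad, the tonic is F# and the mode is minor.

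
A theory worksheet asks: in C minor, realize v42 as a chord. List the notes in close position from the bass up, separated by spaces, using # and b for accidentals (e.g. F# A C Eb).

In C minor, the fifth degree is G, and the diatonic chord built there is a minor seventh chord.
Stacking thirds from G gives G-Bb-D-F.
The figured bass 42 indicates third inversion, placing the seventh (F) in the bass: F-G-Bb-D.

F G Bb D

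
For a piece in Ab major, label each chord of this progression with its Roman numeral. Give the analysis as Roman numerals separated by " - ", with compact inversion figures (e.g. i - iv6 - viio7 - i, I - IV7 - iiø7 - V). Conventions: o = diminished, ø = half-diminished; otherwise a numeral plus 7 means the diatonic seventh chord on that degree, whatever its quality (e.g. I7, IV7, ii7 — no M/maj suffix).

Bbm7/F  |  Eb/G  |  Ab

Bbm7/F: minor seventh chord on Bb = scale degree 2 → ii43.
Eb/G: major triad on Eb = scale degree 5 → V6.
Ab: major triad on Ab = scale degree 1 → I.

ii43 - V6 - I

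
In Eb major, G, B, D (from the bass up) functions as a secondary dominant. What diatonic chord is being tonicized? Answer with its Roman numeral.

The chord is a major triad on G.
A dominant resolves down a perfect fifth: G → C. In Eb major, C is scale degree 6, i.e. vi.

vi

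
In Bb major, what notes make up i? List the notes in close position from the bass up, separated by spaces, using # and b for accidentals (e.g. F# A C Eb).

Scale degree 1 in Bb major is Bb; here the chord built on it is altered to a minor triad. i is the minor tonic, borrowed from the parallel minor.
So the chord is Bb-Db-F.

Bb Db F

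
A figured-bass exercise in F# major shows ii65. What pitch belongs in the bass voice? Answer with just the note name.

ii in F# major has root G#; the chord is G#-B-D#-F#.
The figure 65 means first inversion — the third is in the bass.

B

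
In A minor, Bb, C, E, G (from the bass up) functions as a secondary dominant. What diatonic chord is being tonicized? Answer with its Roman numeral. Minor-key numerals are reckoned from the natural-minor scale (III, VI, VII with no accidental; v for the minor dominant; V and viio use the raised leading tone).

The chord is a dominant seventh chord on C.
A dominant resolves down a perfect fifth: C → F. In A minor, F is scale degree 6, i.e. VI.

VI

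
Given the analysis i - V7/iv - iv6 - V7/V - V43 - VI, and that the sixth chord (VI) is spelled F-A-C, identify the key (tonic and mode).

A minor

The chord F is a major triad rooted on F; its label is VI.
Counting down 5 scale steps from F places the tonic on A; a major triad on degree 6 is diatonic only in minor.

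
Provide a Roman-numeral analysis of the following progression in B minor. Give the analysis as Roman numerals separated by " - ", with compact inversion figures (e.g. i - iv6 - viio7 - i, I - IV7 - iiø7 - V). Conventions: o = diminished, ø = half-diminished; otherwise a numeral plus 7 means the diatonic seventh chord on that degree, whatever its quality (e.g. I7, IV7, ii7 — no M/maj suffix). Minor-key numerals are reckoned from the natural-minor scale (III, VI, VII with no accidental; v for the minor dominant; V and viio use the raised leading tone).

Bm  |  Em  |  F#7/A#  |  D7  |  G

i - iv - V65 - V7/VI - VI

Bm has root B, degree 1 in B minor, so i.
Em: minor triad on E = scale degree 4 → iv.
F#7/A#: root F# is the dominant; dominant seventh chord there is V65.
D7: chromatic; D is V of VI, so V7/VI.
G: root G is the submediant; major triad there is VI.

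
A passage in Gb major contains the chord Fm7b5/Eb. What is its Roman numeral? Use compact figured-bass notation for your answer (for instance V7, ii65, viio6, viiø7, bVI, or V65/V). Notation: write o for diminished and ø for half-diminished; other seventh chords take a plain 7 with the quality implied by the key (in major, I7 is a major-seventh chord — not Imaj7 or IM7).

viiø42

Stacked in thirds the chord is F-Ab-Cb-Eb: a half-diminished seventh chord on F.
F is scale degree 7 in Gb major, and a half-diminished seventh chord on that degree is written viiø7.
With Eb in the bass the chord is in third inversion, so the figured bass is 42.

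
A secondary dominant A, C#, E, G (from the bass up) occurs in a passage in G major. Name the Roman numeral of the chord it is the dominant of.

V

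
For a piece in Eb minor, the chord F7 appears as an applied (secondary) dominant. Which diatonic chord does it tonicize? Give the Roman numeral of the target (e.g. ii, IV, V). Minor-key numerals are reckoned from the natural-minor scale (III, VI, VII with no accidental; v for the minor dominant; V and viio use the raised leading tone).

V

The chord is a dominant seventh chord on F.
A dominant resolves down a perfect fifth: F → Bb. In Eb minor, Bb is scale degree 5, i.e. V.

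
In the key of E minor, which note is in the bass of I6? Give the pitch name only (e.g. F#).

I in E minor has root E; the chord is E-G#-B.
The figure 6 means first inversion — the third is in the bass.

G#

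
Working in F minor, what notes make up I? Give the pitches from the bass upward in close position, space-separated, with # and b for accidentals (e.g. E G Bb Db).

F A C

I is the major tonic (Picardy third), borrowed from the parallel major. In F minor that root is F.
So the chord is F-A-C.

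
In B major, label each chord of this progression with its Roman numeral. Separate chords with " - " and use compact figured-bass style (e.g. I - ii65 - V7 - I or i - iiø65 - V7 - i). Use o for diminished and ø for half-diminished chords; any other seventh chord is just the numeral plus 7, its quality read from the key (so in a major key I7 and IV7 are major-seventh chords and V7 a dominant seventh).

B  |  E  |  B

I - IV - I

B: major triad on B = scale degree 1 → I.
E has root E, degree 4 in B major, so IV.
B: major triad on B = scale degree 1 → I.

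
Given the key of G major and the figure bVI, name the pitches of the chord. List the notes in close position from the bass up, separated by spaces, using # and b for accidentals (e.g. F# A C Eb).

Scale degree 6 in G major is E; lowering it a half step gives Eb. bVI is a major triad on the lowered sixth degree, borrowed from the parallel minor.
So the chord is Eb-G-Bb.

Eb G Bb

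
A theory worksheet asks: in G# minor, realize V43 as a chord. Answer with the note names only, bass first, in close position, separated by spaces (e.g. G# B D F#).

A# C# D# F##

In G# minor, the fifth degree is D#. The dominant is major (leading tone raised), so V is a dominant seventh chord.
That chord is spelled D#-F##-A#-C#.
The figured bass 43 indicates second inversion, placing the fifth (A#) in the bass: A#-C#-D#-F##.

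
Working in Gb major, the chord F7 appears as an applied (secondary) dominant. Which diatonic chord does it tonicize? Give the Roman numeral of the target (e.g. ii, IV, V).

iii

The chord is a dominant seventh chord on F.
A dominant resolves down a perfect fifth: F → Bb. In Gb major, Bb is scale degree 3, i.e. iii.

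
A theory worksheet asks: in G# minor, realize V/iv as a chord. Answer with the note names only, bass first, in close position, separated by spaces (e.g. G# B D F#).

G# B# D#

V/iv is a secondary dominant — the dominant triad of iv. iv in G# minor is C#, so the applied chord's root is G#, a perfect fifth above.
Building a major triad on G# gives G#-B#-D#.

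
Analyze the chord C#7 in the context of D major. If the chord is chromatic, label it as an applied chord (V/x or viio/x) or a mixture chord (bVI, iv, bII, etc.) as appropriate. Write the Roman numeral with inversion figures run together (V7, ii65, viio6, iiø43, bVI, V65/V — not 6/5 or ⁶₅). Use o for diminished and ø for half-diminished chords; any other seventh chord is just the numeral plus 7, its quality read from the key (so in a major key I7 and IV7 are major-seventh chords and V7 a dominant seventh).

V7/iii

Stacked in thirds the chord is C#-E#-G#-B: a dominant seventh chord on C#.
C# is not a diatonic chord root with this quality in D major, but it lies a perfect fifth above F# (iii), so the chord functions as an applied dominant of iii.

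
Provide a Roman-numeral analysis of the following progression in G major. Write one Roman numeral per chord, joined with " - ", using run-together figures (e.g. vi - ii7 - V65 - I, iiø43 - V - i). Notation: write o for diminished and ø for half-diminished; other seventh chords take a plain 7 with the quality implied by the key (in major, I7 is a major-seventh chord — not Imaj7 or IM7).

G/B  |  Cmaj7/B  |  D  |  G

G/B has root G, degree 1 in G major, so I6.
Cmaj7/B: major seventh chord on C = scale degree 4 → IV42.
D: major triad on D = scale degree 5 → V.
G: major triad on G = scale degree 1 → I.

I6 - IV42 - V - I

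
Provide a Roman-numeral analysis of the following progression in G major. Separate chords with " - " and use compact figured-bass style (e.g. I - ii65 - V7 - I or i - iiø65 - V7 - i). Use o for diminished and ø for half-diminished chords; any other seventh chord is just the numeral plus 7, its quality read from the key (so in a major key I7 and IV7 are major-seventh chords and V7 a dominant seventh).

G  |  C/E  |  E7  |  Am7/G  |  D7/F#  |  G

I - IV6 - V7/ii - ii42 - V65 - I

G: root G is the tonic; major triad there is I.
C/E has root C, degree 4 in G major, so IV6.
E7: a dominant seventh chord on E, the applied dominant of ii → V7/ii.
Am7/G: root A is the supertonic; minor seventh chord there is ii42.
D7/F#: root D is the dominant; dominant seventh chord there is V65.
G: root G is the tonic; major triad there is I.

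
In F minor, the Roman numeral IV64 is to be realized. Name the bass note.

IV in F minor has root Bb; the chord is Bb-D-F.
The figure 64 means second inversion — the fifth is in the bass.

F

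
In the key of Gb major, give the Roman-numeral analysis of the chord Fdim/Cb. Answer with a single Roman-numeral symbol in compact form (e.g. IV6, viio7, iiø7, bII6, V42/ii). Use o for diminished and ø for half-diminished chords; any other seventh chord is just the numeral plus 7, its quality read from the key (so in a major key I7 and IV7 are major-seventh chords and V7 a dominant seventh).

viio64

The pitches F-Ab-Cb form a diminished triad rooted on F.
In Gb major, F is the leading tone; the diatonic diminished triad there is viio.
With Cb in the bass the chord is in second inversion, so the figured bass is 64.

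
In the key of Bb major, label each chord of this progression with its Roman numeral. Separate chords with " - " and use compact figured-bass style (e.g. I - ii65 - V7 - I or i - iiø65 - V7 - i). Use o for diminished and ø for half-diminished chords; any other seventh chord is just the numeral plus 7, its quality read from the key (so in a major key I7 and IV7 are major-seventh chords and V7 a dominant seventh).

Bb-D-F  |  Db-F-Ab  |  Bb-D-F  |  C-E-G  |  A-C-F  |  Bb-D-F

I - bIII - I - V/V - V6 - I

Bb-D-F: major triad on Bb = scale degree 1 → I.
Db-F-Ab: Db with this quality isn't in the key; it's bIII, borrowed from the parallel minor.
Bb-D-F has root Bb, degree 1 in Bb major, so I.
C-E-G: chromatic; C is V of V, so V/V.
A-C-F has root F, degree 5 in Bb major, so V6.
Bb-D-F: major triad on Bb = scale degree 1 → I.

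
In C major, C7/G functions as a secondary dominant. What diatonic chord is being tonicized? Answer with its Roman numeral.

IV

The chord is a dominant seventh chord on C.
A dominant resolves down a perfect fifth: C → F. In C major, F is scale degree 4, i.e. IV.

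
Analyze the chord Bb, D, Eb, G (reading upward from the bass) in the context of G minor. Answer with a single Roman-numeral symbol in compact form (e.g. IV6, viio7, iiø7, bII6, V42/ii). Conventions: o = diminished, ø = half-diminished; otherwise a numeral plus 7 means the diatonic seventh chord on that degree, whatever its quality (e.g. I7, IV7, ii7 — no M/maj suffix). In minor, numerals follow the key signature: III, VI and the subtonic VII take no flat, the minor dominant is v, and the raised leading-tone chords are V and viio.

VI43

The pitches Eb-G-Bb-D form a major seventh chord rooted on Eb.
Eb is scale degree 6 in G minor, and a major seventh chord on that degree is written VI7.
With Bb in the bass the chord is in second inversion, so the figured bass is 43.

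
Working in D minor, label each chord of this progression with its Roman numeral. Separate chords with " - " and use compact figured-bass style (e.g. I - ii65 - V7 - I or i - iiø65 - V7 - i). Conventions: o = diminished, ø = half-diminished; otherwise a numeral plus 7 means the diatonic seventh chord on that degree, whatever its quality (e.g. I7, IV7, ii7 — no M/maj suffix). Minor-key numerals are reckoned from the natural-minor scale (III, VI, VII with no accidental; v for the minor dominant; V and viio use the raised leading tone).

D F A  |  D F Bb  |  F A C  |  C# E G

D-F-A has root D, degree 1 in D minor, so i.
D-F-Bb: major triad on Bb = scale degree 6 → VI6.
F-A-C has root F, degree 3 in D minor, so III.
C#-E-G has root C#, degree 7 in D minor, so viio.

i - VI6 - III - viio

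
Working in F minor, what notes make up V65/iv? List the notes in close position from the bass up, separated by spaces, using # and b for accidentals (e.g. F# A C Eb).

The slash means an applied dominant: we want the dominant of iv. In F minor, iv is Bb minor, and its dominant is built on F.
Building a dominant seventh chord on F gives F-A-C-Eb.
The figured bass 65 indicates first inversion, placing the third (A) in the bass: A-C-Eb-F.

A C Eb F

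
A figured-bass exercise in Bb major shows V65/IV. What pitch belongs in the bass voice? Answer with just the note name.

The applied chord V65/IV is rooted on Bb: Bb-D-F-Ab.
The figure 65 means first inversion — the third is in the bass.

D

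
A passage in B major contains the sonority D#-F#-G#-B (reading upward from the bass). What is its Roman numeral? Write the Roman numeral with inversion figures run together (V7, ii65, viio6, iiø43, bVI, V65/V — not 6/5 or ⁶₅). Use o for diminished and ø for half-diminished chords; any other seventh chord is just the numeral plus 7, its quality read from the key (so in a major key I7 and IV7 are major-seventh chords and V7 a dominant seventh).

The pitches G#-B-D#-F# form a minor seventh chord rooted on G#.
G# is scale degree 6 in B major, and a minor seventh chord on that degree is written vi7.
With D# in the bass the chord is in second inversion, so the figured bass is 43.

vi43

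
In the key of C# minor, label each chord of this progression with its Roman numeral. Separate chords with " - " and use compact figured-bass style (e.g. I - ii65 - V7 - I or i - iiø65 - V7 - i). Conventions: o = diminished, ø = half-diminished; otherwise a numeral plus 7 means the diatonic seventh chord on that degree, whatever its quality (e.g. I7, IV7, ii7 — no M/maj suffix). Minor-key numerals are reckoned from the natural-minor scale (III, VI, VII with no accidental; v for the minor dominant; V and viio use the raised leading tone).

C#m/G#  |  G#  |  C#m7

C#m/G# has root C#, degree 1 in C# minor, so i64.
G#: root G# is the dominant; major triad there is V.
C#m7: minor seventh chord on C# = scale degree 1 → i7.

i64 - V - i7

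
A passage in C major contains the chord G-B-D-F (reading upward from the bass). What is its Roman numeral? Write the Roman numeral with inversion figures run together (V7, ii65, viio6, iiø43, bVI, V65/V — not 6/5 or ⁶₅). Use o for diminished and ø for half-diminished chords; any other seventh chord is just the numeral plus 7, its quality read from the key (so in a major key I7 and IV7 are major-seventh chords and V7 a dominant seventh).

The pitches G-B-D-F form a dominant seventh chord rooted on G.
G is scale degree 5 in C major, and a dominant seventh chord on that degree is written V7.

V7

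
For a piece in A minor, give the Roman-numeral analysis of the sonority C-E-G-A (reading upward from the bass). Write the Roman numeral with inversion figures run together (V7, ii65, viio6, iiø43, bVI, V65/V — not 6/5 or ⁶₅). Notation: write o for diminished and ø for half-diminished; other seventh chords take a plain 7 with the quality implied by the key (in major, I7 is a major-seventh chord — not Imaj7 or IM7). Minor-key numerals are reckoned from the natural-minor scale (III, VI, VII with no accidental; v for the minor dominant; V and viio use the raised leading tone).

i65

Stacked in thirds the chord is A-C-E-G: a minor seventh chord on A.
A is scale degree 1 in A minor, and a minor seventh chord on that degree is written i7.
With C in the bass the chord is in first inversion, so the figured bass is 65.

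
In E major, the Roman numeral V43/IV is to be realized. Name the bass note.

The applied chord V43/IV is rooted on E: E-G#-B-D.
The figure 43 means second inversion — the fifth is in the bass.

B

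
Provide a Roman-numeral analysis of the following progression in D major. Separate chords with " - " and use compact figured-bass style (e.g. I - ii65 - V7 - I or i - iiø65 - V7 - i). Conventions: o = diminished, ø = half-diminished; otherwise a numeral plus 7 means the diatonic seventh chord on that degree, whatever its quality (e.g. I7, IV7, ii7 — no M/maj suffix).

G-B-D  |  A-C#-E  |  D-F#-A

G-B-D has root G, degree 4 in D major, so IV.
A-C#-E: major triad on A = scale degree 5 → V.
D-F#-A: major triad on D = scale degree 1 → I.

IV - V - I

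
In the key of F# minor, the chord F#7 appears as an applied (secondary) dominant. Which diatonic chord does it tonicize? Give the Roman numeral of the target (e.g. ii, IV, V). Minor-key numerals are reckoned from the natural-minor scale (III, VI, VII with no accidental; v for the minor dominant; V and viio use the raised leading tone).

iv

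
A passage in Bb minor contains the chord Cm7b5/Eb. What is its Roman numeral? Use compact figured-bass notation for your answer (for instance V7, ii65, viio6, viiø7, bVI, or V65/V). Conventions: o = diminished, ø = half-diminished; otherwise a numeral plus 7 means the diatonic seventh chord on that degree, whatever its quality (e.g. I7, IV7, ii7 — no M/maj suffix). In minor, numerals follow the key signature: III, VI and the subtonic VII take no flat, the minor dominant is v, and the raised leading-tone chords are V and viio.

iiø65

Stacked in thirds the chord is C-Eb-Gb-Bb: a half-diminished seventh chord on C.
In Bb minor, C is the supertonic; the diatonic half-diminished seventh chord there is iiø7.
With Eb in the bass the chord is in first inversion, so the figured bass is 65.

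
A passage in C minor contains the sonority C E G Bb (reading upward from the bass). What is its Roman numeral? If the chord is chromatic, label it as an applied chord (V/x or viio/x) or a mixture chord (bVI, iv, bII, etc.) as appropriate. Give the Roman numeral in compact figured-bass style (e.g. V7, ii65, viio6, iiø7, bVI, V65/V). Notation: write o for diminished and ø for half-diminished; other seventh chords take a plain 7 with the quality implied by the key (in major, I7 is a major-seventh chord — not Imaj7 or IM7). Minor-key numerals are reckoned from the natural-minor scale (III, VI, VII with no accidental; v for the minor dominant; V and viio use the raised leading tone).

The pitches C-E-G-Bb form a dominant seventh chord rooted on C.
C is not a diatonic chord root with this quality in C minor, but it lies a perfect fifth above F (iv), so the chord functions as an applied dominant of iv.

V7/iv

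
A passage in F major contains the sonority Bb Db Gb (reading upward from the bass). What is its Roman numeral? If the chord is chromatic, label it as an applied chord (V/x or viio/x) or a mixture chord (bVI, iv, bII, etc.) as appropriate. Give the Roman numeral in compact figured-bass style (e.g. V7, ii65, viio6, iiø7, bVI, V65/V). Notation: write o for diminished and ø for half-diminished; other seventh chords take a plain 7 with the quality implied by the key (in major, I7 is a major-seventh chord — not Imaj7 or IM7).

The pitches Gb-Bb-Db form a major triad rooted on Gb.
Gb is the lowered second degree of F major (diatonic 2 would be G). This is the Neapolitan sixth — a major triad on the lowered second degree, here in its customary first inversion.
With Bb in the bass the chord is in first inversion, so the figured bass is 6.

bII6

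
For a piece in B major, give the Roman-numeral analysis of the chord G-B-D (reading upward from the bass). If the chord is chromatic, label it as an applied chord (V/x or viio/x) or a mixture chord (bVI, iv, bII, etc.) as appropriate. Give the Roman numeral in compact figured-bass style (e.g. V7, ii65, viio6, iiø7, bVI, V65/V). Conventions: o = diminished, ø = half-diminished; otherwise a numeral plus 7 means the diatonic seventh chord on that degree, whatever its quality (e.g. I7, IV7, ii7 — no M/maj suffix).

The pitches G-B-D form a major triad rooted on G.
G is the lowered sixth degree of B major (diatonic 6 would be G#). This is a major triad on the lowered sixth degree, borrowed from the parallel minor.

bVI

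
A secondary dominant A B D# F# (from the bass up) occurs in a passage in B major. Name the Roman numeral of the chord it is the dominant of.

IV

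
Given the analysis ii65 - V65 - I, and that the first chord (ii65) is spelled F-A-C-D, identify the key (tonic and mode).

ii65 is given as F-A-C-D — a minor seventh chord with root D.
If D is scale degree 2 and the mode makes that degree carry a minor seventh chord, the tonic is C and the mode is major.

C major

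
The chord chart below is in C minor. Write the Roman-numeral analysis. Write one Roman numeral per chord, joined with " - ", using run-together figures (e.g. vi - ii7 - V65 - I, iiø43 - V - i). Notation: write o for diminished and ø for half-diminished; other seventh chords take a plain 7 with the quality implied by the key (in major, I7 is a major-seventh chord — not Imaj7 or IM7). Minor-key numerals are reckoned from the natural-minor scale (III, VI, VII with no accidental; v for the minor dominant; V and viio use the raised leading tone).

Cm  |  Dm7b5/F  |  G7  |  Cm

Cm: root C is the tonic; minor triad there is i.
Dm7b5/F has root D, degree 2 in C minor, so iiø65.
G7 has root G, degree 5 in C minor, so V7.
Cm: root C is the tonic; minor triad there is i.

i - iiø65 - V7 - i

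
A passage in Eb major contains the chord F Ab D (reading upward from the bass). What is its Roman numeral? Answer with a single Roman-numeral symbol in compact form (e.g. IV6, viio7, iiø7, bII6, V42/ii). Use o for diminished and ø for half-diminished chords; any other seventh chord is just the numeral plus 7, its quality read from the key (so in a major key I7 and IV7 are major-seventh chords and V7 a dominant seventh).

viio6

Stacked in thirds the chord is D-F-Ab: a diminished triad on D.
D is scale degree 7 in Eb major, and a diminished triad on that degree is written viio.
With F in the bass the chord is in first inversion, so the figured bass is 6.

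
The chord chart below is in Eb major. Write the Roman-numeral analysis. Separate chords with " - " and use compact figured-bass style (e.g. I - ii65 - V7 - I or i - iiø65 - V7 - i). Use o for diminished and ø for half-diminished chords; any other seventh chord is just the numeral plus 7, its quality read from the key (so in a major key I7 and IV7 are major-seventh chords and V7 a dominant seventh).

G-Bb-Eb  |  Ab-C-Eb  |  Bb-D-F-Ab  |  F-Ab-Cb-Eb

G-Bb-Eb has root Eb, degree 1 in Eb major, so I6.
Ab-C-Eb has root Ab, degree 4 in Eb major, so IV.
Bb-D-F-Ab: root Bb is the dominant; dominant seventh chord there is V7.
F-Ab-Cb-Eb: half-diminished seventh chord on F — chromatic; iiø7 (borrowed from the parallel minor).

I6 - IV - V7 - iiø7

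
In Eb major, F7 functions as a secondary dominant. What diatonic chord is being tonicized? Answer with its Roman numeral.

V

The chord is a dominant seventh chord on F.
A dominant resolves down a perfect fifth: F → Bb. In Eb major, Bb is scale degree 5, i.e. V.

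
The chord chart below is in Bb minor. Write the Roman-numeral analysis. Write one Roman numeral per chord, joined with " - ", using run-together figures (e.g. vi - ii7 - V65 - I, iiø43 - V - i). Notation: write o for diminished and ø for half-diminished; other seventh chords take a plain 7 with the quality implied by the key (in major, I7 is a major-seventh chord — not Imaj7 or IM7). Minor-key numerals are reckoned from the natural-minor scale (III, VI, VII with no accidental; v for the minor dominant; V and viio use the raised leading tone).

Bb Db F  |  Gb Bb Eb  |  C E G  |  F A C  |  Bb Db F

Bb-Db-F: minor triad on Bb = scale degree 1 → i.
Gb-Bb-Eb has root Eb, degree 4 in Bb minor, so iv6.
C-E-G is the secondary dominant of V (major triad on C): V/V.
F-A-C: root F is the dominant; major triad there is V.
Bb-Db-F: root Bb is the tonic; minor triad there is i.

i - iv6 - V/V - V - i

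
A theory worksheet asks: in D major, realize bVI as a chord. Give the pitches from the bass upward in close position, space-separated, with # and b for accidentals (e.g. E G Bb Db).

bVI is a major triad on the lowered sixth degree, borrowed from the parallel minor. In D major that root is Bb.
So the chord is Bb-D-F.

Bb D F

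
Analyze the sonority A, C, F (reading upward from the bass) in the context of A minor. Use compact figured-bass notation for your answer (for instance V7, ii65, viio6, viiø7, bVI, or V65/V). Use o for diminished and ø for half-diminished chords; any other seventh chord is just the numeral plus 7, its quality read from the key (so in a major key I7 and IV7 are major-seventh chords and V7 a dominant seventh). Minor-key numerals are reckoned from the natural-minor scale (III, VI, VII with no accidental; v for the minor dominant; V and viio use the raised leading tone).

VI6

Stacked in thirds the chord is F-A-C: a major triad on F.
In A minor, F is the submediant; the diatonic major triad there is VI.
With A in the bass the chord is in first inversion, so the figured bass is 6.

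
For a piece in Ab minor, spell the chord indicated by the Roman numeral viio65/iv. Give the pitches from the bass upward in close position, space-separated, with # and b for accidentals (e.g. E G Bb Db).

The slash marks an applied leading-tone chord: viio of iv. In Ab minor, iv is Db, so the leading tone to it is C, a half step below.
Building a fully diminished seventh chord on C gives C-Eb-Gb-Bbb.
The figured bass 65 indicates first inversion, placing the third (Eb) in the bass: Eb-Gb-Bbb-C.

Eb Gb Bbb C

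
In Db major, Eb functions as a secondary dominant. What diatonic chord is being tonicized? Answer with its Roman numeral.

V

The chord is a major triad on Eb.
A dominant resolves down a perfect fifth: Eb → Ab. In Db major, Ab is scale degree 5, i.e. V.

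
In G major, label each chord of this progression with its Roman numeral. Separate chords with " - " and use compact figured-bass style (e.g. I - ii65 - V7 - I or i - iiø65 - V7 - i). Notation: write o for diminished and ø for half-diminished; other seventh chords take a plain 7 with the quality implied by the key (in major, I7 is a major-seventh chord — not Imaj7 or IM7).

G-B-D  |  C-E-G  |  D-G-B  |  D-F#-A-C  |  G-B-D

I - IV - I64 - V7 - I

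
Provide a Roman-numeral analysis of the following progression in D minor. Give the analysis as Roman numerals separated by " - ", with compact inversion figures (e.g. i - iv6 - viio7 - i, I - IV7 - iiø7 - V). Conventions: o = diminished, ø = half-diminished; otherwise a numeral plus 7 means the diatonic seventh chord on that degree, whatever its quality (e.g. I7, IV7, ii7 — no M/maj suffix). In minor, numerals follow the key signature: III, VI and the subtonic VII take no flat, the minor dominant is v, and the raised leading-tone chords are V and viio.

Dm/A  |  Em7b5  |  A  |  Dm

Dm/A: root D is the tonic; minor triad there is i64.
Em7b5: half-diminished seventh chord on E = scale degree 2 → iiø7.
A: root A is the dominant; major triad there is V.
Dm has root D, degree 1 in D minor, so i.

i64 - iiø7 - V - i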